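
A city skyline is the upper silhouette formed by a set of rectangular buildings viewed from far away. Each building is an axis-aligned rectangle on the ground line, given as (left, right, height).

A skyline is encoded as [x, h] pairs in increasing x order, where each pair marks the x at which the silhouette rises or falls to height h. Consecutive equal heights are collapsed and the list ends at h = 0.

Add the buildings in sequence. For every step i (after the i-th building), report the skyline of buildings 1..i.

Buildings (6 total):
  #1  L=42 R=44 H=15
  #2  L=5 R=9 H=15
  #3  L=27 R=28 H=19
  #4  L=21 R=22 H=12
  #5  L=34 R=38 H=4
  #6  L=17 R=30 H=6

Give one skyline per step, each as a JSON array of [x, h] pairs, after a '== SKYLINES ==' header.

== SKYLINES ==
[[42,15],[44,0]]
[[5,15],[9,0],[42,15],[44,0]]
[[5,15],[9,0],[27,19],[28,0],[42,15],[44,0]]
[[5,15],[9,0],[21,12],[22,0],[27,19],[28,0],[42,15],[44,0]]
[[5,15],[9,0],[21,12],[22,0],[27,19],[28,0],[34,4],[38,0],[42,15],[44,0]]
[[5,15],[9,0],[17,6],[21,12],[22,6],[27,19],[28,6],[30,0],[34,4],[38,0],[42,15],[44,0]]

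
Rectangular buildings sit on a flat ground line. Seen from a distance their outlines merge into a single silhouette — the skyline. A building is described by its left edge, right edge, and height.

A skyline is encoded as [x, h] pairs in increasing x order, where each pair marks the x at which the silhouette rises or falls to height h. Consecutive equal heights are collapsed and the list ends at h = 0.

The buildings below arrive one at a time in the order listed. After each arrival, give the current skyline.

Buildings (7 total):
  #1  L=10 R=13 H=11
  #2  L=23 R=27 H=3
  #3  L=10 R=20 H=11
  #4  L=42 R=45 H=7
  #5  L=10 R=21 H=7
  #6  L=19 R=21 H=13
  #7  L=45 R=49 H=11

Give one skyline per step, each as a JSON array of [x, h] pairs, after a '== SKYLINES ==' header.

== SKYLINES ==
[[10,11],[13,0]]
[[10,11],[13,0],[23,3],[27,0]]
[[10,11],[20,0],[23,3],[27,0]]
[[10,11],[20,0],[23,3],[27,0],[42,7],[45,0]]
[[10,11],[20,7],[21,0],[23,3],[27,0],[42,7],[45,0]]
[[10,11],[19,13],[21,0],[23,3],[27,0],[42,7],[45,0]]
[[10,11],[19,13],[21,0],[23,3],[27,0],[42,7],[45,11],[49,0]]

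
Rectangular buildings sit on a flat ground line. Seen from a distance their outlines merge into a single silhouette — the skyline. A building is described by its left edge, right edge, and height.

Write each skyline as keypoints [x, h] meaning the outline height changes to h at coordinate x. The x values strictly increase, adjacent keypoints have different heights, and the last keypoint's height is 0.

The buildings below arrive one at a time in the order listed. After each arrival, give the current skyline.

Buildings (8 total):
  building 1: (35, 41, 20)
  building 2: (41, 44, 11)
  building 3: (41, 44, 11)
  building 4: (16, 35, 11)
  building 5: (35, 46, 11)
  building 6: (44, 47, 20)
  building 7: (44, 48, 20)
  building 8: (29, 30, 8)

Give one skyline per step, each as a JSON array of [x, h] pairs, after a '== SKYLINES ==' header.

== SKYLINES ==
[[35,20],[41,0]]
[[35,20],[41,11],[44,0]]
[[35,20],[41,11],[44,0]]
[[16,11],[35,20],[41,11],[44,0]]
[[16,11],[35,20],[41,11],[46,0]]
[[16,11],[35,20],[41,11],[44,20],[47,0]]
[[16,11],[35,20],[41,11],[44,20],[48,0]]
[[16,11],[35,20],[41,11],[44,20],[48,0]]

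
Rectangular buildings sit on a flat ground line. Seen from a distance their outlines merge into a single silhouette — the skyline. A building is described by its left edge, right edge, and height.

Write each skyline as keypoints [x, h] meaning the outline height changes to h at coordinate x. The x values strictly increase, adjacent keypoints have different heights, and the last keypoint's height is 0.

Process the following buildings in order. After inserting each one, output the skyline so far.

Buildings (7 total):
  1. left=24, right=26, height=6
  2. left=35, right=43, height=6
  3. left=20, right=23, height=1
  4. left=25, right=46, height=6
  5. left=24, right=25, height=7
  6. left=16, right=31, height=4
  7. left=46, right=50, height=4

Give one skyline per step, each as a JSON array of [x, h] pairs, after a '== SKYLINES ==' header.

== SKYLINES ==
[[24,6],[26,0]]
[[24,6],[26,0],[35,6],[43,0]]
[[20,1],[23,0],[24,6],[26,0],[35,6],[43,0]]
[[20,1],[23,0],[24,6],[46,0]]
[[20,1],[23,0],[24,7],[25,6],[46,0]]
[[16,4],[24,7],[25,6],[46,0]]
[[16,4],[24,7],[25,6],[46,4],[50,0]]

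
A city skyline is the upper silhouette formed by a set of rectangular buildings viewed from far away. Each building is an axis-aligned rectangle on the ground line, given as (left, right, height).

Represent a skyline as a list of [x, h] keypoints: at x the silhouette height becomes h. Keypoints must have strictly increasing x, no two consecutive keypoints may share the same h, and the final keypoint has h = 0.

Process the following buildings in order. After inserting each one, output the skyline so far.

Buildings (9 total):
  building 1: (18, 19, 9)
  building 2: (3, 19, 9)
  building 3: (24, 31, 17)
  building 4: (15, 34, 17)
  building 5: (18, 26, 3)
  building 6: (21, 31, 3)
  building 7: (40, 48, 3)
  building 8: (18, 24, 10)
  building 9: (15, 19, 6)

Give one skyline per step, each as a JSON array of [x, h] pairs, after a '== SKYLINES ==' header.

== SKYLINES ==
[[18,9],[19,0]]
[[3,9],[19,0]]
[[3,9],[19,0],[24,17],[31,0]]
[[3,9],[15,17],[34,0]]
[[3,9],[15,17],[34,0]]
[[3,9],[15,17],[34,0]]
[[3,9],[15,17],[34,0],[40,3],[48,0]]
[[3,9],[15,17],[34,0],[40,3],[48,0]]
[[3,9],[15,17],[34,0],[40,3],[48,0]]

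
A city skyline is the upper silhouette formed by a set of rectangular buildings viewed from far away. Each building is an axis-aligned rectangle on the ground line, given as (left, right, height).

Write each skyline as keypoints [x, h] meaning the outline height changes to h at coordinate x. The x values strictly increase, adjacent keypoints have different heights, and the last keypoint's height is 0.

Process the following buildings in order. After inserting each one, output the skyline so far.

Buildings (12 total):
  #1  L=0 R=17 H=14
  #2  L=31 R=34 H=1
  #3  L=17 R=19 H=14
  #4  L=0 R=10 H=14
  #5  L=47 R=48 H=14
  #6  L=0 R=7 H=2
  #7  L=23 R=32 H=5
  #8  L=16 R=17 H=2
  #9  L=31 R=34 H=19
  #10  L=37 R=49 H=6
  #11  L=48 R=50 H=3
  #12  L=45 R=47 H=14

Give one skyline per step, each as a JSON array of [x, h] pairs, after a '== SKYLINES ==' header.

== SKYLINES ==
[[0,14],[17,0]]
[[0,14],[17,0],[31,1],[34,0]]
[[0,14],[19,0],[31,1],[34,0]]
[[0,14],[19,0],[31,1],[34,0]]
[[0,14],[19,0],[31,1],[34,0],[47,14],[48,0]]
[[0,14],[19,0],[31,1],[34,0],[47,14],[48,0]]
[[0,14],[19,0],[23,5],[32,1],[34,0],[47,14],[48,0]]
[[0,14],[19,0],[23,5],[32,1],[34,0],[47,14],[48,0]]
[[0,14],[19,0],[23,5],[31,19],[34,0],[47,14],[48,0]]
[[0,14],[19,0],[23,5],[31,19],[34,0],[37,6],[47,14],[48,6],[49,0]]
[[0,14],[19,0],[23,5],[31,19],[34,0],[37,6],[47,14],[48,6],[49,3],[50,0]]
[[0,14],[19,0],[23,5],[31,19],[34,0],[37,6],[45,14],[48,6],[49,3],[50,0]]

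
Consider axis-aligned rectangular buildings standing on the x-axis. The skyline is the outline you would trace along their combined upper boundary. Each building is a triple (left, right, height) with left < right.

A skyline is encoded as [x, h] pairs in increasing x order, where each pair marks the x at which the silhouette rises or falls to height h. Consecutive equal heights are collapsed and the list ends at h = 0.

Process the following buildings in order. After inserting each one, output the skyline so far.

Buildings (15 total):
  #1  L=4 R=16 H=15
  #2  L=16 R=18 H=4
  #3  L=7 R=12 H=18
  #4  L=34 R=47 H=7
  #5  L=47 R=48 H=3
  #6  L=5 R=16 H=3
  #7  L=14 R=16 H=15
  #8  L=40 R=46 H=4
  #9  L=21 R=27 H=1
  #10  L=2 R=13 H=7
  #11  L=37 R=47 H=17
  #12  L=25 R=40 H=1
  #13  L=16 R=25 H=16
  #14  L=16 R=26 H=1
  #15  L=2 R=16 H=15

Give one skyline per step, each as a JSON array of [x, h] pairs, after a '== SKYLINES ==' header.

== SKYLINES ==
[[4,15],[16,0]]
[[4,15],[16,4],[18,0]]
[[4,15],[7,18],[12,15],[16,4],[18,0]]
[[4,15],[7,18],[12,15],[16,4],[18,0],[34,7],[47,0]]
[[4,15],[7,18],[12,15],[16,4],[18,0],[34,7],[47,3],[48,0]]
[[4,15],[7,18],[12,15],[16,4],[18,0],[34,7],[47,3],[48,0]]
[[4,15],[7,18],[12,15],[16,4],[18,0],[34,7],[47,3],[48,0]]
[[4,15],[7,18],[12,15],[16,4],[18,0],[34,7],[47,3],[48,0]]
[[4,15],[7,18],[12,15],[16,4],[18,0],[21,1],[27,0],[34,7],[47,3],[48,0]]
[[2,7],[4,15],[7,18],[12,15],[16,4],[18,0],[21,1],[27,0],[34,7],[47,3],[48,0]]
[[2,7],[4,15],[7,18],[12,15],[16,4],[18,0],[21,1],[27,0],[34,7],[37,17],[47,3],[48,0]]
[[2,7],[4,15],[7,18],[12,15],[16,4],[18,0],[21,1],[34,7],[37,17],[47,3],[48,0]]
[[2,7],[4,15],[7,18],[12,15],[16,16],[25,1],[34,7],[37,17],[47,3],[48,0]]
[[2,7],[4,15],[7,18],[12,15],[16,16],[25,1],[34,7],[37,17],[47,3],[48,0]]
[[2,15],[7,18],[12,15],[16,16],[25,1],[34,7],[37,17],[47,3],[48,0]]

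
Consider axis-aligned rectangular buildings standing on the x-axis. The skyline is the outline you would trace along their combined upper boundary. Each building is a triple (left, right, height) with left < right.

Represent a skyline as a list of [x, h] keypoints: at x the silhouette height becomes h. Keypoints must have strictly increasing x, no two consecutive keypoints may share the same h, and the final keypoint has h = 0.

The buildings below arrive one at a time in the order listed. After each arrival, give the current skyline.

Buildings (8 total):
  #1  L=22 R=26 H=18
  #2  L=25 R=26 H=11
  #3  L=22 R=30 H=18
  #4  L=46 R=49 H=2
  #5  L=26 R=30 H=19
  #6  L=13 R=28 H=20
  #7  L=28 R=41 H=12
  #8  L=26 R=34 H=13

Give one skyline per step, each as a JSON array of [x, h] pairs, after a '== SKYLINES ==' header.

== SKYLINES ==
[[22,18],[26,0]]
[[22,18],[26,0]]
[[22,18],[30,0]]
[[22,18],[30,0],[46,2],[49,0]]
[[22,18],[26,19],[30,0],[46,2],[49,0]]
[[13,20],[28,19],[30,0],[46,2],[49,0]]
[[13,20],[28,19],[30,12],[41,0],[46,2],[49,0]]
[[13,20],[28,19],[30,13],[34,12],[41,0],[46,2],[49,0]]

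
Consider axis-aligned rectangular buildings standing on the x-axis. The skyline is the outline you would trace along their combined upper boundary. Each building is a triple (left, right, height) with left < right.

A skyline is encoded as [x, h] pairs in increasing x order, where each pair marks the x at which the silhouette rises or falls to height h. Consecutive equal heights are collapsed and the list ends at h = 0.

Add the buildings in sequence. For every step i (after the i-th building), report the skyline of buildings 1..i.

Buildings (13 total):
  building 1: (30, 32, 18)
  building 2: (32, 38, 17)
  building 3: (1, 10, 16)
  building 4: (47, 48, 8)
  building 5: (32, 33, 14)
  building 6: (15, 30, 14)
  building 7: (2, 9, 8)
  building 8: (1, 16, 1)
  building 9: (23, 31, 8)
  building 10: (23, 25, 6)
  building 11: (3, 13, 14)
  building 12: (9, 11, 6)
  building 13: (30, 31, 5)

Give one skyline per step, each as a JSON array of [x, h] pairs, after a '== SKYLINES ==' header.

== SKYLINES ==
[[30,18],[32,0]]
[[30,18],[32,17],[38,0]]
[[1,16],[10,0],[30,18],[32,17],[38,0]]
[[1,16],[10,0],[30,18],[32,17],[38,0],[47,8],[48,0]]
[[1,16],[10,0],[30,18],[32,17],[38,0],[47,8],[48,0]]
[[1,16],[10,0],[15,14],[30,18],[32,17],[38,0],[47,8],[48,0]]
[[1,16],[10,0],[15,14],[30,18],[32,17],[38,0],[47,8],[48,0]]
[[1,16],[10,1],[15,14],[30,18],[32,17],[38,0],[47,8],[48,0]]
[[1,16],[10,1],[15,14],[30,18],[32,17],[38,0],[47,8],[48,0]]
[[1,16],[10,1],[15,14],[30,18],[32,17],[38,0],[47,8],[48,0]]
[[1,16],[10,14],[13,1],[15,14],[30,18],[32,17],[38,0],[47,8],[48,0]]
[[1,16],[10,14],[13,1],[15,14],[30,18],[32,17],[38,0],[47,8],[48,0]]
[[1,16],[10,14],[13,1],[15,14],[30,18],[32,17],[38,0],[47,8],[48,0]]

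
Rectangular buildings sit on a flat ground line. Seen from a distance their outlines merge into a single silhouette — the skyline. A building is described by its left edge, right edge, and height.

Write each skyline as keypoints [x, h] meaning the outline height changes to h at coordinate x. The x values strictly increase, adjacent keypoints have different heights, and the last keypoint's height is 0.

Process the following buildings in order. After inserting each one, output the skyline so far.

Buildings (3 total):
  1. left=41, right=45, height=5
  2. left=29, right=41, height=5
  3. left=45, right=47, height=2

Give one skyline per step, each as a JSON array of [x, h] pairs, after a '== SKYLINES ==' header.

== SKYLINES ==
[[41,5],[45,0]]
[[29,5],[45,0]]
[[29,5],[45,2],[47,0]]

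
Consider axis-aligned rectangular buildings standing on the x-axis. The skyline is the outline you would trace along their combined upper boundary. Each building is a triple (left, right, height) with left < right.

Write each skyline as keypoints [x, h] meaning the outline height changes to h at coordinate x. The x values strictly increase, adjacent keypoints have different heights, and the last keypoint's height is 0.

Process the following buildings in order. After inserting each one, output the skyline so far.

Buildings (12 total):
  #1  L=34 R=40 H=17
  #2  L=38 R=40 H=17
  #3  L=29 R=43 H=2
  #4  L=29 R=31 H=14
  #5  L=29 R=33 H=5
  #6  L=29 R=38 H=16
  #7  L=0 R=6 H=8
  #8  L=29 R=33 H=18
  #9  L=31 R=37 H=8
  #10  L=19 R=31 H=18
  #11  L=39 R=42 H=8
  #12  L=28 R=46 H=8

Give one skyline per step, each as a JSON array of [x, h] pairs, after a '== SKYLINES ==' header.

== SKYLINES ==
[[34,17],[40,0]]
[[34,17],[40,0]]
[[29,2],[34,17],[40,2],[43,0]]
[[29,14],[31,2],[34,17],[40,2],[43,0]]
[[29,14],[31,5],[33,2],[34,17],[40,2],[43,0]]
[[29,16],[34,17],[40,2],[43,0]]
[[0,8],[6,0],[29,16],[34,17],[40,2],[43,0]]
[[0,8],[6,0],[29,18],[33,16],[34,17],[40,2],[43,0]]
[[0,8],[6,0],[29,18],[33,16],[34,17],[40,2],[43,0]]
[[0,8],[6,0],[19,18],[33,16],[34,17],[40,2],[43,0]]
[[0,8],[6,0],[19,18],[33,16],[34,17],[40,8],[42,2],[43,0]]
[[0,8],[6,0],[19,18],[33,16],[34,17],[40,8],[46,0]]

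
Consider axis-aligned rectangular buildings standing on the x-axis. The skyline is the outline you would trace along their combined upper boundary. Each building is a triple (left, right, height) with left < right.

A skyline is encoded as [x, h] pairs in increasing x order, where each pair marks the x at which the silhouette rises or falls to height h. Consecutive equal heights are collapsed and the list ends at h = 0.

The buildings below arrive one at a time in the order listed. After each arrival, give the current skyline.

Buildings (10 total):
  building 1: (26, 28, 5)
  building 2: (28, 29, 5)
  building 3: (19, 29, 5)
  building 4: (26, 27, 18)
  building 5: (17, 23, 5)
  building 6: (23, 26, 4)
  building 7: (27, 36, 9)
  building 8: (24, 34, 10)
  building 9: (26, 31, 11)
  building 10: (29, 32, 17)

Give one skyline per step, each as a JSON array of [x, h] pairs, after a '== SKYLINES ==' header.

== SKYLINES ==
[[26,5],[28,0]]
[[26,5],[29,0]]
[[19,5],[29,0]]
[[19,5],[26,18],[27,5],[29,0]]
[[17,5],[26,18],[27,5],[29,0]]
[[17,5],[26,18],[27,5],[29,0]]
[[17,5],[26,18],[27,9],[36,0]]
[[17,5],[24,10],[26,18],[27,10],[34,9],[36,0]]
[[17,5],[24,10],[26,18],[27,11],[31,10],[34,9],[36,0]]
[[17,5],[24,10],[26,18],[27,11],[29,17],[32,10],[34,9],[36,0]]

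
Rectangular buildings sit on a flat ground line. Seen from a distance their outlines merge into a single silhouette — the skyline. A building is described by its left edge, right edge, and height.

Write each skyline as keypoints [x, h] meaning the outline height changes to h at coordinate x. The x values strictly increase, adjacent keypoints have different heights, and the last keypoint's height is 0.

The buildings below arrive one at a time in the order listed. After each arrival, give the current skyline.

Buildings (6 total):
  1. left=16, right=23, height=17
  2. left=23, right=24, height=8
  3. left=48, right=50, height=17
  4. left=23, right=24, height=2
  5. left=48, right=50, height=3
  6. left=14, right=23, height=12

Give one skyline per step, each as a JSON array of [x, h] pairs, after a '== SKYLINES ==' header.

== SKYLINES ==
[[16,17],[23,0]]
[[16,17],[23,8],[24,0]]
[[16,17],[23,8],[24,0],[48,17],[50,0]]
[[16,17],[23,8],[24,0],[48,17],[50,0]]
[[16,17],[23,8],[24,0],[48,17],[50,0]]
[[14,12],[16,17],[23,8],[24,0],[48,17],[50,0]]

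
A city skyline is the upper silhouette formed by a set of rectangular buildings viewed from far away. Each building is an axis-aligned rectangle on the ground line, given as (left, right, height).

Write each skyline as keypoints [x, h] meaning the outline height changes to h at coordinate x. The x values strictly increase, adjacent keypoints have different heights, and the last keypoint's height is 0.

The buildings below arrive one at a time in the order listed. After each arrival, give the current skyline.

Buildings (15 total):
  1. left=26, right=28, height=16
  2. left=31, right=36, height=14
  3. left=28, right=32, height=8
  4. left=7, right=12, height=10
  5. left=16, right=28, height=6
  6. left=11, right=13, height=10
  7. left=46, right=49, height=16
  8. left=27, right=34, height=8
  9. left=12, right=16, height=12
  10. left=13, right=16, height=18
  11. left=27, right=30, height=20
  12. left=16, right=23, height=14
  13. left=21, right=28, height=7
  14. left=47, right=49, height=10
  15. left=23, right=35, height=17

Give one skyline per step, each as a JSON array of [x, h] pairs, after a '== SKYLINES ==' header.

== SKYLINES ==
[[26,16],[28,0]]
[[26,16],[28,0],[31,14],[36,0]]
[[26,16],[28,8],[31,14],[36,0]]
[[7,10],[12,0],[26,16],[28,8],[31,14],[36,0]]
[[7,10],[12,0],[16,6],[26,16],[28,8],[31,14],[36,0]]
[[7,10],[13,0],[16,6],[26,16],[28,8],[31,14],[36,0]]
[[7,10],[13,0],[16,6],[26,16],[28,8],[31,14],[36,0],[46,16],[49,0]]
[[7,10],[13,0],[16,6],[26,16],[28,8],[31,14],[36,0],[46,16],[49,0]]
[[7,10],[12,12],[16,6],[26,16],[28,8],[31,14],[36,0],[46,16],[49,0]]
[[7,10],[12,12],[13,18],[16,6],[26,16],[28,8],[31,14],[36,0],[46,16],[49,0]]
[[7,10],[12,12],[13,18],[16,6],[26,16],[27,20],[30,8],[31,14],[36,0],[46,16],[49,0]]
[[7,10],[12,12],[13,18],[16,14],[23,6],[26,16],[27,20],[30,8],[31,14],[36,0],[46,16],[49,0]]
[[7,10],[12,12],[13,18],[16,14],[23,7],[26,16],[27,20],[30,8],[31,14],[36,0],[46,16],[49,0]]
[[7,10],[12,12],[13,18],[16,14],[23,7],[26,16],[27,20],[30,8],[31,14],[36,0],[46,16],[49,0]]
[[7,10],[12,12],[13,18],[16,14],[23,17],[27,20],[30,17],[35,14],[36,0],[46,16],[49,0]]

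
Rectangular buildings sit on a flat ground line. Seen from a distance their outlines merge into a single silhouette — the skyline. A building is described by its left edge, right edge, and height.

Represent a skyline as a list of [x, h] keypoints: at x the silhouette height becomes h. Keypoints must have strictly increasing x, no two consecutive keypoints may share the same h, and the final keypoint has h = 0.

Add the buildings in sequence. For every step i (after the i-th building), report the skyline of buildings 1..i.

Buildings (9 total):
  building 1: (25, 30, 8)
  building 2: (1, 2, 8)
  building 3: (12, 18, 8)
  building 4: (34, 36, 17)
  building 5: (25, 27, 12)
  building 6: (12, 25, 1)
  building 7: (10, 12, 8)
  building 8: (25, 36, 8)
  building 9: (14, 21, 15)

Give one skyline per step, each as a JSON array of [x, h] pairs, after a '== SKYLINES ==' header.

== SKYLINES ==
[[25,8],[30,0]]
[[1,8],[2,0],[25,8],[30,0]]
[[1,8],[2,0],[12,8],[18,0],[25,8],[30,0]]
[[1,8],[2,0],[12,8],[18,0],[25,8],[30,0],[34,17],[36,0]]
[[1,8],[2,0],[12,8],[18,0],[25,12],[27,8],[30,0],[34,17],[36,0]]
[[1,8],[2,0],[12,8],[18,1],[25,12],[27,8],[30,0],[34,17],[36,0]]
[[1,8],[2,0],[10,8],[18,1],[25,12],[27,8],[30,0],[34,17],[36,0]]
[[1,8],[2,0],[10,8],[18,1],[25,12],[27,8],[34,17],[36,0]]
[[1,8],[2,0],[10,8],[14,15],[21,1],[25,12],[27,8],[34,17],[36,0]]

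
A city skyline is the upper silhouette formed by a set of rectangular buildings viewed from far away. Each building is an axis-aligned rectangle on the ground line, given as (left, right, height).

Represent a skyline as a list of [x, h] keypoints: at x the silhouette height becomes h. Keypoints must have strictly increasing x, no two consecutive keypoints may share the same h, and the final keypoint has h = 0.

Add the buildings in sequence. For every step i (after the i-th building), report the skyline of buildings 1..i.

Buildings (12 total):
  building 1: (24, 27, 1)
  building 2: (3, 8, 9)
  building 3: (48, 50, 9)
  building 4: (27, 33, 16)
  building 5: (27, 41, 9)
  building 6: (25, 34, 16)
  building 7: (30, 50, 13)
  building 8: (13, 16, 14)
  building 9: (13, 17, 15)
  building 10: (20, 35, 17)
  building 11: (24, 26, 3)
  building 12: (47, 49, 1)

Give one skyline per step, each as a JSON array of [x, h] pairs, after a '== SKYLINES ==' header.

== SKYLINES ==
[[24,1],[27,0]]
[[3,9],[8,0],[24,1],[27,0]]
[[3,9],[8,0],[24,1],[27,0],[48,9],[50,0]]
[[3,9],[8,0],[24,1],[27,16],[33,0],[48,9],[50,0]]
[[3,9],[8,0],[24,1],[27,16],[33,9],[41,0],[48,9],[50,0]]
[[3,9],[8,0],[24,1],[25,16],[34,9],[41,0],[48,9],[50,0]]
[[3,9],[8,0],[24,1],[25,16],[34,13],[50,0]]
[[3,9],[8,0],[13,14],[16,0],[24,1],[25,16],[34,13],[50,0]]
[[3,9],[8,0],[13,15],[17,0],[24,1],[25,16],[34,13],[50,0]]
[[3,9],[8,0],[13,15],[17,0],[20,17],[35,13],[50,0]]
[[3,9],[8,0],[13,15],[17,0],[20,17],[35,13],[50,0]]
[[3,9],[8,0],[13,15],[17,0],[20,17],[35,13],[50,0]]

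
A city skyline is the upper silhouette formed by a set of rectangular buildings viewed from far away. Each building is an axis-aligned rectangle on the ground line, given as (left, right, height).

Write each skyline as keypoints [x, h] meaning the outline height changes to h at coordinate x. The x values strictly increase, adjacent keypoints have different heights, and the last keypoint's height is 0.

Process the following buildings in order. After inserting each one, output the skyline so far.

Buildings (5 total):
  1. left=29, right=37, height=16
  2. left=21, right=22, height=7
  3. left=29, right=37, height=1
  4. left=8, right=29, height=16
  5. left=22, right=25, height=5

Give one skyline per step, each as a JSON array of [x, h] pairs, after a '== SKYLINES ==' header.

== SKYLINES ==
[[29,16],[37,0]]
[[21,7],[22,0],[29,16],[37,0]]
[[21,7],[22,0],[29,16],[37,0]]
[[8,16],[37,0]]
[[8,16],[37,0]]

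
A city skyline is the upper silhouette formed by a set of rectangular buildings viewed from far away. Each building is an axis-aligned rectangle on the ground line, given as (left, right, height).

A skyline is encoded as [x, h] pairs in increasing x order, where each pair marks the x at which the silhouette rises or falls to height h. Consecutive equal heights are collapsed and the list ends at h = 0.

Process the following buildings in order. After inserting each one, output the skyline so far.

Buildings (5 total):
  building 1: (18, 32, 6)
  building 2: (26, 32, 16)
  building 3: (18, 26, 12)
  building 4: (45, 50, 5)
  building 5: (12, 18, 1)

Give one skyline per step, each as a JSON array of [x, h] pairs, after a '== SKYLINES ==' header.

== SKYLINES ==
[[18,6],[32,0]]
[[18,6],[26,16],[32,0]]
[[18,12],[26,16],[32,0]]
[[18,12],[26,16],[32,0],[45,5],[50,0]]
[[12,1],[18,12],[26,16],[32,0],[45,5],[50,0]]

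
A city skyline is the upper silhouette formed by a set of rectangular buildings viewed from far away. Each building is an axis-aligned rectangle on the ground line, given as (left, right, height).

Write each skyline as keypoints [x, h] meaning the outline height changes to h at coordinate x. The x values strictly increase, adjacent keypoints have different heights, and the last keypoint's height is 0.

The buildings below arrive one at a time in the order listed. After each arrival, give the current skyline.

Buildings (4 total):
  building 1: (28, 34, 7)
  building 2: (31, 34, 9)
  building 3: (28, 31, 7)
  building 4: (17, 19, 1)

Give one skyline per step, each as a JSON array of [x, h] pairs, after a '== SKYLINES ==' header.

== SKYLINES ==
[[28,7],[34,0]]
[[28,7],[31,9],[34,0]]
[[28,7],[31,9],[34,0]]
[[17,1],[19,0],[28,7],[31,9],[34,0]]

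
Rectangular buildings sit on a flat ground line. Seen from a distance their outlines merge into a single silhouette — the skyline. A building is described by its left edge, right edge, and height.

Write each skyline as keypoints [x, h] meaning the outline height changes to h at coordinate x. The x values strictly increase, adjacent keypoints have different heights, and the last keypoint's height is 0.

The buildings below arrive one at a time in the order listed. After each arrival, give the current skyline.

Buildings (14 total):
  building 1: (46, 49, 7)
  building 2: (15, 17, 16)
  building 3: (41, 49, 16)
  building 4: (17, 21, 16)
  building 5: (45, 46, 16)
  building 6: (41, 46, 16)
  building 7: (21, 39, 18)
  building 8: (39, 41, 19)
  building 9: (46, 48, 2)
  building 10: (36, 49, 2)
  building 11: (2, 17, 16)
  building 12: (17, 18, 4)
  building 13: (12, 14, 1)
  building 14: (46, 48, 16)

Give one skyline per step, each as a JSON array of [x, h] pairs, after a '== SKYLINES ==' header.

== SKYLINES ==
[[46,7],[49,0]]
[[15,16],[17,0],[46,7],[49,0]]
[[15,16],[17,0],[41,16],[49,0]]
[[15,16],[21,0],[41,16],[49,0]]
[[15,16],[21,0],[41,16],[49,0]]
[[15,16],[21,0],[41,16],[49,0]]
[[15,16],[21,18],[39,0],[41,16],[49,0]]
[[15,16],[21,18],[39,19],[41,16],[49,0]]
[[15,16],[21,18],[39,19],[41,16],[49,0]]
[[15,16],[21,18],[39,19],[41,16],[49,0]]
[[2,16],[21,18],[39,19],[41,16],[49,0]]
[[2,16],[21,18],[39,19],[41,16],[49,0]]
[[2,16],[21,18],[39,19],[41,16],[49,0]]
[[2,16],[21,18],[39,19],[41,16],[49,0]]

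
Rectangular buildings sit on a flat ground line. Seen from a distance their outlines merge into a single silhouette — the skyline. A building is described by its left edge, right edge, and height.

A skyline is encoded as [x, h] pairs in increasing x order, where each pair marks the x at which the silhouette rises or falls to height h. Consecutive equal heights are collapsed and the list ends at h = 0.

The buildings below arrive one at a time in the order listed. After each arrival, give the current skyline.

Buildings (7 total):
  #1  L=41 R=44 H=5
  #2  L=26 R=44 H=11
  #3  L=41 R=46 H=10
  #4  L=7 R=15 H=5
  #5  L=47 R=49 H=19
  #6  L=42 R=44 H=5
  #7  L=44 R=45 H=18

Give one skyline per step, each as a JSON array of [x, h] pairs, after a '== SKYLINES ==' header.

== SKYLINES ==
[[41,5],[44,0]]
[[26,11],[44,0]]
[[26,11],[44,10],[46,0]]
[[7,5],[15,0],[26,11],[44,10],[46,0]]
[[7,5],[15,0],[26,11],[44,10],[46,0],[47,19],[49,0]]
[[7,5],[15,0],[26,11],[44,10],[46,0],[47,19],[49,0]]
[[7,5],[15,0],[26,11],[44,18],[45,10],[46,0],[47,19],[49,0]]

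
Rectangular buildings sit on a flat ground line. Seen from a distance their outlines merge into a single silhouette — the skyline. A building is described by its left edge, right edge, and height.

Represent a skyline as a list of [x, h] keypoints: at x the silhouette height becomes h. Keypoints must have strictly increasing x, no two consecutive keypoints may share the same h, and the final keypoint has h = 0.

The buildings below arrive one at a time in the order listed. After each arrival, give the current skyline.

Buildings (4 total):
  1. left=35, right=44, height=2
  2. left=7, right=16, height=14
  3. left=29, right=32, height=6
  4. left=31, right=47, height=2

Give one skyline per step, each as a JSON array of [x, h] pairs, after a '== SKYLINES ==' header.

== SKYLINES ==
[[35,2],[44,0]]
[[7,14],[16,0],[35,2],[44,0]]
[[7,14],[16,0],[29,6],[32,0],[35,2],[44,0]]
[[7,14],[16,0],[29,6],[32,2],[47,0]]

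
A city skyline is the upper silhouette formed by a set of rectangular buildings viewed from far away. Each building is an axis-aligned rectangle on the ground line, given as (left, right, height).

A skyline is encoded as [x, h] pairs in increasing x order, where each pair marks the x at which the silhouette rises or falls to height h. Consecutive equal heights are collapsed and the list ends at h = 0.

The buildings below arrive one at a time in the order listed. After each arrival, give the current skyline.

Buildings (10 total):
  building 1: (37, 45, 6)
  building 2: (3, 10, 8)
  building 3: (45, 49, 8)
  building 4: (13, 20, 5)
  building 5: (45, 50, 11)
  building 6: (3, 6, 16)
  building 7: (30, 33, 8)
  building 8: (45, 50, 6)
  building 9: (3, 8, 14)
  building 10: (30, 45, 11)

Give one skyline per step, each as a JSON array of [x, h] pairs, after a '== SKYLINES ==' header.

== SKYLINES ==
[[37,6],[45,0]]
[[3,8],[10,0],[37,6],[45,0]]
[[3,8],[10,0],[37,6],[45,8],[49,0]]
[[3,8],[10,0],[13,5],[20,0],[37,6],[45,8],[49,0]]
[[3,8],[10,0],[13,5],[20,0],[37,6],[45,11],[50,0]]
[[3,16],[6,8],[10,0],[13,5],[20,0],[37,6],[45,11],[50,0]]
[[3,16],[6,8],[10,0],[13,5],[20,0],[30,8],[33,0],[37,6],[45,11],[50,0]]
[[3,16],[6,8],[10,0],[13,5],[20,0],[30,8],[33,0],[37,6],[45,11],[50,0]]
[[3,16],[6,14],[8,8],[10,0],[13,5],[20,0],[30,8],[33,0],[37,6],[45,11],[50,0]]
[[3,16],[6,14],[8,8],[10,0],[13,5],[20,0],[30,11],[50,0]]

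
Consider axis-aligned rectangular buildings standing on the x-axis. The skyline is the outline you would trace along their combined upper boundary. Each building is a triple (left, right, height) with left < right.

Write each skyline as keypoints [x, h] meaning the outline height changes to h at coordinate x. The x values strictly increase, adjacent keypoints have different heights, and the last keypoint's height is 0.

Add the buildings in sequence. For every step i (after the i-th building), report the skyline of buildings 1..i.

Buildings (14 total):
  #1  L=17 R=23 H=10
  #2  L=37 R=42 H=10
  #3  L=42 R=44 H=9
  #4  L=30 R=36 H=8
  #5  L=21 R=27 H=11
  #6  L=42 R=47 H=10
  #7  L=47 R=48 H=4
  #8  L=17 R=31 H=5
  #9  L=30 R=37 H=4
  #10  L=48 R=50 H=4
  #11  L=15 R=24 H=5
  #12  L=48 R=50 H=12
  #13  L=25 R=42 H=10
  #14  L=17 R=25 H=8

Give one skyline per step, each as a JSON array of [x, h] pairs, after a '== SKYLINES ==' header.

== SKYLINES ==
[[17,10],[23,0]]
[[17,10],[23,0],[37,10],[42,0]]
[[17,10],[23,0],[37,10],[42,9],[44,0]]
[[17,10],[23,0],[30,8],[36,0],[37,10],[42,9],[44,0]]
[[17,10],[21,11],[27,0],[30,8],[36,0],[37,10],[42,9],[44,0]]
[[17,10],[21,11],[27,0],[30,8],[36,0],[37,10],[47,0]]
[[17,10],[21,11],[27,0],[30,8],[36,0],[37,10],[47,4],[48,0]]
[[17,10],[21,11],[27,5],[30,8],[36,0],[37,10],[47,4],[48,0]]
[[17,10],[21,11],[27,5],[30,8],[36,4],[37,10],[47,4],[48,0]]
[[17,10],[21,11],[27,5],[30,8],[36,4],[37,10],[47,4],[50,0]]
[[15,5],[17,10],[21,11],[27,5],[30,8],[36,4],[37,10],[47,4],[50,0]]
[[15,5],[17,10],[21,11],[27,5],[30,8],[36,4],[37,10],[47,4],[48,12],[50,0]]
[[15,5],[17,10],[21,11],[27,10],[47,4],[48,12],[50,0]]
[[15,5],[17,10],[21,11],[27,10],[47,4],[48,12],[50,0]]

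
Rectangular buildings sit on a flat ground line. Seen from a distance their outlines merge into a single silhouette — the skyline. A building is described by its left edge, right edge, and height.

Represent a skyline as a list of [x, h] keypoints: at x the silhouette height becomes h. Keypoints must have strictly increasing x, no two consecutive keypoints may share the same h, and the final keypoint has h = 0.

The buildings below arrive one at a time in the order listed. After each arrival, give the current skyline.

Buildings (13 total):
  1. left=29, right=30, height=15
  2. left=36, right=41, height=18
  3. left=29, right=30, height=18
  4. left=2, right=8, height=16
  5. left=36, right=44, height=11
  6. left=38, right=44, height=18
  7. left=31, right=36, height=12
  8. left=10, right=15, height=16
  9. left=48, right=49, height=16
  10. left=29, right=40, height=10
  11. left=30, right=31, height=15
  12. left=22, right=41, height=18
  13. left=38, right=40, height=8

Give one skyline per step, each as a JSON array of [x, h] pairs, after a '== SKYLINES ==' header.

== SKYLINES ==
[[29,15],[30,0]]
[[29,15],[30,0],[36,18],[41,0]]
[[29,18],[30,0],[36,18],[41,0]]
[[2,16],[8,0],[29,18],[30,0],[36,18],[41,0]]
[[2,16],[8,0],[29,18],[30,0],[36,18],[41,11],[44,0]]
[[2,16],[8,0],[29,18],[30,0],[36,18],[44,0]]
[[2,16],[8,0],[29,18],[30,0],[31,12],[36,18],[44,0]]
[[2,16],[8,0],[10,16],[15,0],[29,18],[30,0],[31,12],[36,18],[44,0]]
[[2,16],[8,0],[10,16],[15,0],[29,18],[30,0],[31,12],[36,18],[44,0],[48,16],[49,0]]
[[2,16],[8,0],[10,16],[15,0],[29,18],[30,10],[31,12],[36,18],[44,0],[48,16],[49,0]]
[[2,16],[8,0],[10,16],[15,0],[29,18],[30,15],[31,12],[36,18],[44,0],[48,16],[49,0]]
[[2,16],[8,0],[10,16],[15,0],[22,18],[44,0],[48,16],[49,0]]
[[2,16],[8,0],[10,16],[15,0],[22,18],[44,0],[48,16],[49,0]]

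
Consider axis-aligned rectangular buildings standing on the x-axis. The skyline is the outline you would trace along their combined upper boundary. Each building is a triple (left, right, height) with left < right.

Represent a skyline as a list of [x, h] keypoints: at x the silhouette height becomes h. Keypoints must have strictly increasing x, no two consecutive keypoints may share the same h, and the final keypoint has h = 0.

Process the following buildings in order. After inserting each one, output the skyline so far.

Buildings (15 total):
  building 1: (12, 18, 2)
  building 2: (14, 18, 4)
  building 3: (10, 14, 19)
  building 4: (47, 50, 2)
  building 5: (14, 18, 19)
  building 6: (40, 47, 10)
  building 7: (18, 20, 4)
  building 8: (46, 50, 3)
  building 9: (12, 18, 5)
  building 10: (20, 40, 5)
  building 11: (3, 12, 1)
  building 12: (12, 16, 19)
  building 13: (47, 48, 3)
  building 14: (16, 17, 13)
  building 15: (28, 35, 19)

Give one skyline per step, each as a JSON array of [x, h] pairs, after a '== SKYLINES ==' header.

== SKYLINES ==
[[12,2],[18,0]]
[[12,2],[14,4],[18,0]]
[[10,19],[14,4],[18,0]]
[[10,19],[14,4],[18,0],[47,2],[50,0]]
[[10,19],[18,0],[47,2],[50,0]]
[[10,19],[18,0],[40,10],[47,2],[50,0]]
[[10,19],[18,4],[20,0],[40,10],[47,2],[50,0]]
[[10,19],[18,4],[20,0],[40,10],[47,3],[50,0]]
[[10,19],[18,4],[20,0],[40,10],[47,3],[50,0]]
[[10,19],[18,4],[20,5],[40,10],[47,3],[50,0]]
[[3,1],[10,19],[18,4],[20,5],[40,10],[47,3],[50,0]]
[[3,1],[10,19],[18,4],[20,5],[40,10],[47,3],[50,0]]
[[3,1],[10,19],[18,4],[20,5],[40,10],[47,3],[50,0]]
[[3,1],[10,19],[18,4],[20,5],[40,10],[47,3],[50,0]]
[[3,1],[10,19],[18,4],[20,5],[28,19],[35,5],[40,10],[47,3],[50,0]]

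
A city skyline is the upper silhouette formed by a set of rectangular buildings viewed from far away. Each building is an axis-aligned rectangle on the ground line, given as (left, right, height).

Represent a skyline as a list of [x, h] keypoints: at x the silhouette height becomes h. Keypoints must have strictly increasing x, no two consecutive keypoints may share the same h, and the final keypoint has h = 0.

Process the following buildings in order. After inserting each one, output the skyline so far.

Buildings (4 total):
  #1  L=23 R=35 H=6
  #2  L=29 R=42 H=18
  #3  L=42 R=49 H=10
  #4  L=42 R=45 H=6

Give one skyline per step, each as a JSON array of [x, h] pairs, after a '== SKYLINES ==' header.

== SKYLINES ==
[[23,6],[35,0]]
[[23,6],[29,18],[42,0]]
[[23,6],[29,18],[42,10],[49,0]]
[[23,6],[29,18],[42,10],[49,0]]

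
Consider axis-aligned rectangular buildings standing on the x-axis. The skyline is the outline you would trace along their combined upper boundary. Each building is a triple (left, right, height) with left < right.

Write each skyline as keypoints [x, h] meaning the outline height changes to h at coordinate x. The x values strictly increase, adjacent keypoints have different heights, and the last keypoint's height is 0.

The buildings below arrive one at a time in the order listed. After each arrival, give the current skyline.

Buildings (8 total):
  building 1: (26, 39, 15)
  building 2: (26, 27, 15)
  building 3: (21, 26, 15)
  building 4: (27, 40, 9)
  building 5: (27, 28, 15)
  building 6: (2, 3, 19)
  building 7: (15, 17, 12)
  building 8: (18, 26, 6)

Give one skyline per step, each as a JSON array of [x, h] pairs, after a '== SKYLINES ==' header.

== SKYLINES ==
[[26,15],[39,0]]
[[26,15],[39,0]]
[[21,15],[39,0]]
[[21,15],[39,9],[40,0]]
[[21,15],[39,9],[40,0]]
[[2,19],[3,0],[21,15],[39,9],[40,0]]
[[2,19],[3,0],[15,12],[17,0],[21,15],[39,9],[40,0]]
[[2,19],[3,0],[15,12],[17,0],[18,6],[21,15],[39,9],[40,0]]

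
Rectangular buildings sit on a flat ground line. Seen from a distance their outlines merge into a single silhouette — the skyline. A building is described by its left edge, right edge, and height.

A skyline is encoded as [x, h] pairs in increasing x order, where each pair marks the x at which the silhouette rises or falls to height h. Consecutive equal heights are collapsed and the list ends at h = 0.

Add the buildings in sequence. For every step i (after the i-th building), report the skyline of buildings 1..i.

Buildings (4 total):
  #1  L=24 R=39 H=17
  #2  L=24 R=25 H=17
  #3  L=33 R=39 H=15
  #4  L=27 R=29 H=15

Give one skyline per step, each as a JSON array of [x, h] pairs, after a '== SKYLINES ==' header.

== SKYLINES ==
[[24,17],[39,0]]
[[24,17],[39,0]]
[[24,17],[39,0]]
[[24,17],[39,0]]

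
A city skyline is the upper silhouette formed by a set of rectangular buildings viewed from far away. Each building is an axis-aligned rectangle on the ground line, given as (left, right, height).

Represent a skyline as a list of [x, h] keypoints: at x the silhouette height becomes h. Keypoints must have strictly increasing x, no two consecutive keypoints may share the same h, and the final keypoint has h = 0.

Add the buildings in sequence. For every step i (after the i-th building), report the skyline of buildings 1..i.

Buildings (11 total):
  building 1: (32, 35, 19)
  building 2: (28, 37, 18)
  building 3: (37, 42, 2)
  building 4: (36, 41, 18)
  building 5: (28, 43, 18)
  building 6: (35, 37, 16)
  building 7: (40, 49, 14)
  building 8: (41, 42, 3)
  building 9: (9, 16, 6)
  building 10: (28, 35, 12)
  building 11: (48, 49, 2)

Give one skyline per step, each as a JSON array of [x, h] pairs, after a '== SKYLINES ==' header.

== SKYLINES ==
[[32,19],[35,0]]
[[28,18],[32,19],[35,18],[37,0]]
[[28,18],[32,19],[35,18],[37,2],[42,0]]
[[28,18],[32,19],[35,18],[41,2],[42,0]]
[[28,18],[32,19],[35,18],[43,0]]
[[28,18],[32,19],[35,18],[43,0]]
[[28,18],[32,19],[35,18],[43,14],[49,0]]
[[28,18],[32,19],[35,18],[43,14],[49,0]]
[[9,6],[16,0],[28,18],[32,19],[35,18],[43,14],[49,0]]
[[9,6],[16,0],[28,18],[32,19],[35,18],[43,14],[49,0]]
[[9,6],[16,0],[28,18],[32,19],[35,18],[43,14],[49,0]]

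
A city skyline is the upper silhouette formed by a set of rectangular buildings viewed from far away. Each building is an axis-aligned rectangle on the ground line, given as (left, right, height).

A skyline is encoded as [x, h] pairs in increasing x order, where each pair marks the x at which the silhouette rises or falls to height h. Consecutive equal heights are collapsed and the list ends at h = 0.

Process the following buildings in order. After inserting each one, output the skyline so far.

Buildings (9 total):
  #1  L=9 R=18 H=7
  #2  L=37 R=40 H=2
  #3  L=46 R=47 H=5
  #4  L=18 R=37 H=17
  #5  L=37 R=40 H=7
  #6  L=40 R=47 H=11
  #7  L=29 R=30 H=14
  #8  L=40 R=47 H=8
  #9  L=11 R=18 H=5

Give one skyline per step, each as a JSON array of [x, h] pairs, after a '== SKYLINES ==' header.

== SKYLINES ==
[[9,7],[18,0]]
[[9,7],[18,0],[37,2],[40,0]]
[[9,7],[18,0],[37,2],[40,0],[46,5],[47,0]]
[[9,7],[18,17],[37,2],[40,0],[46,5],[47,0]]
[[9,7],[18,17],[37,7],[40,0],[46,5],[47,0]]
[[9,7],[18,17],[37,7],[40,11],[47,0]]
[[9,7],[18,17],[37,7],[40,11],[47,0]]
[[9,7],[18,17],[37,7],[40,11],[47,0]]
[[9,7],[18,17],[37,7],[40,11],[47,0]]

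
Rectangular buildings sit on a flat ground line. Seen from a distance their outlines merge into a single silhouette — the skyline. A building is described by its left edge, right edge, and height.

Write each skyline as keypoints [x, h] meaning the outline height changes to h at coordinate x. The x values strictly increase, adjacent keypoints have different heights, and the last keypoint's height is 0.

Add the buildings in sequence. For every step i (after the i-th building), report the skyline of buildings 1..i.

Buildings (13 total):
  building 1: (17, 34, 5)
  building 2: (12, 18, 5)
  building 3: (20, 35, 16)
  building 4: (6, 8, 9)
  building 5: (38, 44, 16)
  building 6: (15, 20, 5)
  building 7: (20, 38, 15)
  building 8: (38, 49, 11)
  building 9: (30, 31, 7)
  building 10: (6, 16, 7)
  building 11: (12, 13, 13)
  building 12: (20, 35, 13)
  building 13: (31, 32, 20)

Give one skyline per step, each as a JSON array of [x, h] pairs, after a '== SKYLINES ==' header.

== SKYLINES ==
[[17,5],[34,0]]
[[12,5],[34,0]]
[[12,5],[20,16],[35,0]]
[[6,9],[8,0],[12,5],[20,16],[35,0]]
[[6,9],[8,0],[12,5],[20,16],[35,0],[38,16],[44,0]]
[[6,9],[8,0],[12,5],[20,16],[35,0],[38,16],[44,0]]
[[6,9],[8,0],[12,5],[20,16],[35,15],[38,16],[44,0]]
[[6,9],[8,0],[12,5],[20,16],[35,15],[38,16],[44,11],[49,0]]
[[6,9],[8,0],[12,5],[20,16],[35,15],[38,16],[44,11],[49,0]]
[[6,9],[8,7],[16,5],[20,16],[35,15],[38,16],[44,11],[49,0]]
[[6,9],[8,7],[12,13],[13,7],[16,5],[20,16],[35,15],[38,16],[44,11],[49,0]]
[[6,9],[8,7],[12,13],[13,7],[16,5],[20,16],[35,15],[38,16],[44,11],[49,0]]
[[6,9],[8,7],[12,13],[13,7],[16,5],[20,16],[31,20],[32,16],[35,15],[38,16],[44,11],[49,0]]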